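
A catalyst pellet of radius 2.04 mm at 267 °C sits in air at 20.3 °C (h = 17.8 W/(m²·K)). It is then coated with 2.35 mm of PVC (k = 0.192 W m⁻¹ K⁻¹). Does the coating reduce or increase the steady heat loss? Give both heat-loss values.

Critical radius for a sphere: r_cr = 2k/h = 0.0216 m = 2.16 cm.
Outer radius after coating: r₂ = 0.00204 + 0.00235 = 0.00439 m.
Since r₁ < r_cr and r₂ ≤ r_cr, the coating moves toward the maximum at r_cr — heat loss rises.
Bare: R = 1/(4πr₁²h) = 1074 K/W; Q = 246.7/1074 = 0.230 W.
Coated: R = R_cond + R_conv = 340.7 K/W; Q = 246.7/340.7 = 0.724 W.

increases: 0.230 → 0.724 W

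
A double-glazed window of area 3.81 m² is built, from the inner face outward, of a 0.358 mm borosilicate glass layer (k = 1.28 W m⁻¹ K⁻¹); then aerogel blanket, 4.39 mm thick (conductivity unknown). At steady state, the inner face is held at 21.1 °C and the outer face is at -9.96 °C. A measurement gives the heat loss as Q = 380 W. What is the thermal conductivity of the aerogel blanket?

ΣR = ΔT/Q = |21.1 − -9.96|/380 = 0.08174 K/W
Known resistances:
  R_borosilicate glass = L/(kA) = 3.58×10^-4/(1.28·3.81) = 7.341×10^-5 K/W
R_aerogel blanket = ΣR − ΣR_known = 0.08174 − 7.341×10^-5 = 0.08167 K/W
L/(kA) = 0.08167 ⇒ k = 0.00439/(0.08167·3.81) = 0.0141 W/m·K

k = 0.0141 W/m·K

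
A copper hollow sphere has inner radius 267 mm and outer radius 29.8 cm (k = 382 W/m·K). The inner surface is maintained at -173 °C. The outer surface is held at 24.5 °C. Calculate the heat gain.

Q = 4πk·ΔT/(1/r₁ − 1/r₂) = 4π × 382 × 197.5 / (1/0.267 − 1/0.298) = 2.43×10^6 W

Q = 2430 kW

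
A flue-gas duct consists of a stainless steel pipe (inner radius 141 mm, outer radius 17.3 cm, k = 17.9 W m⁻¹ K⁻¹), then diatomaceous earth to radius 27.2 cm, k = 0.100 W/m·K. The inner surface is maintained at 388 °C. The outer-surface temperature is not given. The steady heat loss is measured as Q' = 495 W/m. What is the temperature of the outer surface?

Series resistances:
  R'_stainless steel = ln(0.173/0.141)/(2πk) = 0.2045/(2π·17.9) = 0.001819 m·K/W
  R'_diatomaceous earth = ln(0.272/0.173)/(2πk) = 0.4525/(2π·0.100) = 0.7202 m·K/W
ΣR = 0.7220 m·K/W
ΔT = Q'·ΣR = 495 × 0.7220 = 357.4 K
Heat flows outward, so T_out = T_in − ΔT = 388 − 357.4 = 30.6 °C

T_out = 30.6 °C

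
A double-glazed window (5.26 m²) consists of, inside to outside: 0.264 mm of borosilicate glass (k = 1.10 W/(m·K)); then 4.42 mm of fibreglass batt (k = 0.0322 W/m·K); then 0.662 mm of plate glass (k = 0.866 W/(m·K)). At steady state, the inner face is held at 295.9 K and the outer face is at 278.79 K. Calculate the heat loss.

Q = 651 W

Resistance network (inner→outer):
  R_borosilicate glass = L/(kA) = 2.64×10^-4/(1.10·5.26) = 4.563×10^-5 K/W
  R_fibreglass batt = L/(kA) = 0.00442/(0.0322·5.26) = 0.02610 K/W
  R_plate glass = L/(kA) = 6.62×10^-4/(0.866·5.26) = 1.453×10^-4 K/W
ΣR = 4.563×10^-5 + 0.02610 + 1.453×10^-4 = 0.02629 K/W
Q = ΔT/ΣR = (295.9 K − 278.79 K)/0.02629 = 651 W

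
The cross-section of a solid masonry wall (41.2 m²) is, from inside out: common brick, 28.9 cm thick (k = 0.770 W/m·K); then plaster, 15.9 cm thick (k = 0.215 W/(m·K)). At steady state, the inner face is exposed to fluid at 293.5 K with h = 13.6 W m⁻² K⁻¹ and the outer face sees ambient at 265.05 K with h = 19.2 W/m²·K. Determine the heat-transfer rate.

Series thermal resistances, inner to outer:
  R_conv,in = 1/(hA) = 1/(13.6·41.2) = 0.001785 K/W
  R_common brick = L/(kA) = 0.289/(0.770·41.2) = 0.009110 K/W
  R_plaster = L/(kA) = 0.159/(0.215·41.2) = 0.01795 K/W
  R_conv,out = 1/(hA) = 1/(19.2·41.2) = 0.001264 K/W
ΣR = 0.001785 + 0.009110 + 0.01795 + 0.001264 = 0.03011 K/W
Q = ΔT/ΣR = (293.5 K − 265.05 K)/0.03011 = 945 W

Q = 945 W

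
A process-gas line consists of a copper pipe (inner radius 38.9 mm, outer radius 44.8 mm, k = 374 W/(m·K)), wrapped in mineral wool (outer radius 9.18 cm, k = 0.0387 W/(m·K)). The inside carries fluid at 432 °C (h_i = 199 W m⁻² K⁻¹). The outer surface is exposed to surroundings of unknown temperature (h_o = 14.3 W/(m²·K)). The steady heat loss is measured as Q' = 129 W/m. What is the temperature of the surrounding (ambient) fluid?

Series resistances:
  R'_conv,in = 1/(2πr h) = 1/(2π·0.0389·199) = 0.02056 m·K/W
  R'_copper = ln(0.0448/0.0389)/(2πk) = 0.1412/(2π·374) = 6.009×10^-5 m·K/W
  R'_mineral wool = ln(0.0918/0.0448)/(2πk) = 0.7174/(2π·0.0387) = 2.950 m·K/W
  R'_conv,out = 1/(2πr h) = 1/(2π·0.0918·14.3) = 0.1212 m·K/W
ΣR = 3.092 m·K/W
ΔT = Q'·ΣR = 129 × 3.092 = 398.9 K
Heat flows outward, so T_out = T_in − ΔT = 432 − 398.9 = 33.1 °C

T_out = 33.1 °C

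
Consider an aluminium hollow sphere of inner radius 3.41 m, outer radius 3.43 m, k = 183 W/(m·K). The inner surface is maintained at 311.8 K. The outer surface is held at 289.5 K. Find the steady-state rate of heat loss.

Q = 4πk·ΔT/(1/r₁ − 1/r₂) = 4π × 183 × 22.3 / (1/3.41 − 1/3.43) = 3.00×10^7 W

Q = 3.00×10^7 W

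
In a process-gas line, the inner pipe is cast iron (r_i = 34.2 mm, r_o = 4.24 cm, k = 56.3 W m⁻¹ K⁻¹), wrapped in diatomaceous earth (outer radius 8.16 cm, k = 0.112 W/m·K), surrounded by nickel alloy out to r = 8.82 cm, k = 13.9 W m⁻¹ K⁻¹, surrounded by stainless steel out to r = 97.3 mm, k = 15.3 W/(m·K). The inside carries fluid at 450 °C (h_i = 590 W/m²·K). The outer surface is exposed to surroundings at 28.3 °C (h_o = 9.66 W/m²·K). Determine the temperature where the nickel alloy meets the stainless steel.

Resistance network (inner→outer):
  R'_conv,in = 1/(2πr h) = 1/(2π·0.0342·590) = 0.007888 m·K/W
  R'_cast iron = ln(0.0424/0.0342)/(2πk) = 0.2149/(2π·56.3) = 6.076×10^-4 m·K/W
  R'_diatomaceous earth = ln(0.0816/0.0424)/(2πk) = 0.6547/(2π·0.112) = 0.9303 m·K/W
  R'_nickel alloy = ln(0.0882/0.0816)/(2πk) = 0.07778/(2π·13.9) = 8.906×10^-4 m·K/W
  R'_stainless steel = ln(0.0973/0.0882)/(2πk) = 0.09819/(2π·15.3) = 0.001021 m·K/W
  R'_conv,out = 1/(2πr h) = 1/(2π·0.0973·9.66) = 0.1693 m·K/W
ΣR = 0.007888 + 6.076×10^-4 + 0.9303 + 8.906×10^-4 + 0.001021 + 0.1693 = 1.110 m·K/W
Q' = ΔT/ΣR = (450 °C − 28.3 °C)/1.110 = 379.9 W/m
From the inner boundary to the nickel alloy/stainless steel interface, ΣR_partial = 0.9397 m·K/W.
T_interface = T_in − Q'·ΣR_partial = 450 °C − (379.9)(0.9397) = 93.0 °C

T = 93.0 °C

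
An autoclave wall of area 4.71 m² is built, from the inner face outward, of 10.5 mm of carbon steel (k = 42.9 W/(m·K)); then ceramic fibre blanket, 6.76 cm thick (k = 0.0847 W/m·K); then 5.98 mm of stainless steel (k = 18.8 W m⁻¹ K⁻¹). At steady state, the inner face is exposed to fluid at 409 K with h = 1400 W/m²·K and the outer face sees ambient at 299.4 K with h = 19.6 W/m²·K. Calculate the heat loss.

Treat each layer as a resistance in series:
  R_conv,in = 1/(hA) = 1/(1400·4.71) = 1.517×10^-4 K/W
  R_carbon steel = L/(kA) = 0.0105/(42.9·4.71) = 5.197×10^-5 K/W
  R_ceramic fibre blanket = L/(kA) = 0.0676/(0.0847·4.71) = 0.1695 K/W
  R_stainless steel = L/(kA) = 0.00598/(18.8·4.71) = 6.753×10^-5 K/W
  R_conv,out = 1/(hA) = 1/(19.6·4.71) = 0.01083 K/W
ΣR = 1.517×10^-4 + 5.197×10^-5 + 0.1695 + 6.753×10^-5 + 0.01083 = 0.1806 K/W
Q = ΔT/ΣR = (409 K − 299.4 K)/0.1806 = 607 W

Q = 607 W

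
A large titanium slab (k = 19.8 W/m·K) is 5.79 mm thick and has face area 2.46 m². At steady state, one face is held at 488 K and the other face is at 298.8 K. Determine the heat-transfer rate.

Q = 1590 kW

Q = kA·ΔT/L = 19.8 × 2.46 × |488 K − 298.8 K| / 0.00579 = 1.59×10^6 W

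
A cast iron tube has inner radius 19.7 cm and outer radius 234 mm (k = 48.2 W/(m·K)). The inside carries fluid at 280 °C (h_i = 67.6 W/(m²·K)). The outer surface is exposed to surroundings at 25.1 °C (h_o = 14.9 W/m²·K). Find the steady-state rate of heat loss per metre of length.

Q' = 4.38 kW/m

Series thermal resistances, inner to outer:
  R'_conv,in = 1/(2πr h) = 1/(2π·0.197·67.6) = 0.01195 m·K/W
  R'_cast iron = ln(0.234/0.197)/(2πk) = 0.1721/(2π·48.2) = 5.683×10^-4 m·K/W
  R'_conv,out = 1/(2πr h) = 1/(2π·0.234·14.9) = 0.04565 m·K/W
ΣR = 0.01195 + 5.683×10^-4 + 0.04565 = 0.05817 m·K/W
Q' = ΔT/ΣR = (280 °C − 25.1 °C)/0.05817 = 4380 W/m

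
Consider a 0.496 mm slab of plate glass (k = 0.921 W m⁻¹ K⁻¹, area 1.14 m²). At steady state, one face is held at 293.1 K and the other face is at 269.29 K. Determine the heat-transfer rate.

Q = 50.4 kW

Q = kA·ΔT/L = 0.921 × 1.14 × |293.1 K − 269.29 K| / 4.96×10^-4 = 50400 W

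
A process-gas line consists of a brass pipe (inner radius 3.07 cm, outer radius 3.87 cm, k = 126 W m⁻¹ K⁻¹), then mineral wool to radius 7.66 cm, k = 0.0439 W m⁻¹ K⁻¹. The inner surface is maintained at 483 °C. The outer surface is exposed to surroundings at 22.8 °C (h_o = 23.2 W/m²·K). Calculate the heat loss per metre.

Q' = 179 W/m

Treat each layer as a resistance in series:
  R'_brass = ln(0.0387/0.0307)/(2πk) = 0.2316/(2π·126) = 2.925×10^-4 m·K/W
  R'_mineral wool = ln(0.0766/0.0387)/(2πk) = 0.6828/(2π·0.0439) = 2.475 m·K/W
  R'_conv,out = 1/(2πr h) = 1/(2π·0.0766·23.2) = 0.08956 m·K/W
ΣR = 2.925×10^-4 + 2.475 + 0.08956 = 2.565 m·K/W
Q' = ΔT/ΣR = (483 °C − 22.8 °C)/2.565 = 179 W/m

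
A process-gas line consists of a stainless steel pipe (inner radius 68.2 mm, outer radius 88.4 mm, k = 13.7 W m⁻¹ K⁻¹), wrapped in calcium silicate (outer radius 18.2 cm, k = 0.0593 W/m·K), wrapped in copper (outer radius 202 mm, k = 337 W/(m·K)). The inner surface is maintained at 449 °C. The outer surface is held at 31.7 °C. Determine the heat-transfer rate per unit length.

Treat each layer as a resistance in series:
  R'_stainless steel = ln(0.0884/0.0682)/(2πk) = 0.2594/(2π·13.7) = 0.003014 m·K/W
  R'_calcium silicate = ln(0.182/0.0884)/(2πk) = 0.7221/(2π·0.0593) = 1.938 m·K/W
  R'_copper = ln(0.202/0.182)/(2πk) = 0.1043/(2π·337) = 4.924×10^-5 m·K/W
ΣR = 0.003014 + 1.938 + 4.924×10^-5 = 1.941 m·K/W
Q' = ΔT/ΣR = (449 °C − 31.7 °C)/1.941 = 215 W/m

Q' = 215 W/m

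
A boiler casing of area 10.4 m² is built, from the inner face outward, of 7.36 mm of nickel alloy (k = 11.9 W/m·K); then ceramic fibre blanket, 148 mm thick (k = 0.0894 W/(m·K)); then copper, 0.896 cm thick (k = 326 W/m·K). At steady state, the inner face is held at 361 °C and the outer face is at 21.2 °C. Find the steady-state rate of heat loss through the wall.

Series thermal resistances, inner to outer:
  R_nickel alloy = L/(kA) = 0.00736/(11.9·10.4) = 5.947×10^-5 K/W
  R_ceramic fibre blanket = L/(kA) = 0.148/(0.0894·10.4) = 0.1592 K/W
  R_copper = L/(kA) = 0.00896/(326·10.4) = 2.643×10^-6 K/W
ΣR = 5.947×10^-5 + 0.1592 + 2.643×10^-6 = 0.1593 K/W
Q = ΔT/ΣR = (361 °C − 21.2 °C)/0.1593 = 2130 W

Q = 2.13 kW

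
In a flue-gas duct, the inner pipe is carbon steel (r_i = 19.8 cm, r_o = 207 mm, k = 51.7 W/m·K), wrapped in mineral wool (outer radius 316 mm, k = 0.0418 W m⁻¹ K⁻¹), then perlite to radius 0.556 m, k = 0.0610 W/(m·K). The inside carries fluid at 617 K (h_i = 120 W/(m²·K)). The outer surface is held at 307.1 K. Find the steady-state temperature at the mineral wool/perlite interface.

T = 455 K

Series thermal resistances, inner to outer:
  R'_conv,in = 1/(2πr h) = 1/(2π·0.198·120) = 0.006698 m·K/W
  R'_carbon steel = ln(0.207/0.198)/(2πk) = 0.04445/(2π·51.7) = 1.368×10^-4 m·K/W
  R'_mineral wool = ln(0.316/0.207)/(2πk) = 0.4230/(2π·0.0418) = 1.611 m·K/W
  R'_perlite = ln(0.556/0.316)/(2πk) = 0.5650/(2π·0.0610) = 1.474 m·K/W
ΣR = 0.006698 + 1.368×10^-4 + 1.611 + 1.474 = 3.092 m·K/W
Q' = ΔT/ΣR = (617 K − 307.1 K)/3.092 = 100.2 W/m
From the inner boundary to the mineral wool/perlite interface, ΣR_partial = 1.618 m·K/W.
T_interface = T_in − Q'·ΣR_partial = 617 K − (100.2)(1.618) = 455 K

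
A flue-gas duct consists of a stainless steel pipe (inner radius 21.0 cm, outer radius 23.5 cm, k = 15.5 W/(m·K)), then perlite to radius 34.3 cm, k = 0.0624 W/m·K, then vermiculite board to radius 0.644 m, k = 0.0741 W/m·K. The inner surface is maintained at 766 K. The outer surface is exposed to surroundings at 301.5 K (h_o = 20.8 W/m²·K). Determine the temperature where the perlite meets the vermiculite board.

Series thermal resistances, inner to outer:
  R'_stainless steel = ln(0.235/0.210)/(2πk) = 0.1125/(2π·15.5) = 0.001155 m·K/W
  R'_perlite = ln(0.343/0.235)/(2πk) = 0.3781/(2π·0.0624) = 0.9645 m·K/W
  R'_vermiculite board = ln(0.644/0.343)/(2πk) = 0.6300/(2π·0.0741) = 1.353 m·K/W
  R'_conv,out = 1/(2πr h) = 1/(2π·0.644·20.8) = 0.01188 m·K/W
ΣR = 0.001155 + 0.9645 + 1.353 + 0.01188 = 2.331 m·K/W
Q' = ΔT/ΣR = (766 K − 301.5 K)/2.331 = 199.3 W/m
From the inner boundary to the perlite/vermiculite board interface, ΣR_partial = 0.9657 m·K/W.
T_interface = T_in − Q'·ΣR_partial = 766 K − (199.3)(0.9657) = 574 K

T = 574 K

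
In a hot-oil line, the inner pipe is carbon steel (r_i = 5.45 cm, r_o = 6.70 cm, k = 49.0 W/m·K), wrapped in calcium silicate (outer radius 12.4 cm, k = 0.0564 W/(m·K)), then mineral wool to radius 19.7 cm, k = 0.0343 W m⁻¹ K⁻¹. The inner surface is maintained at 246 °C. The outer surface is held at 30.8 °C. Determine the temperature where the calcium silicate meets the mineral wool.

Resistance network (inner→outer):
  R'_carbon steel = ln(0.0670/0.0545)/(2πk) = 0.2065/(2π·49.0) = 6.707×10^-4 m·K/W
  R'_calcium silicate = ln(0.124/0.0670)/(2πk) = 0.6156/(2π·0.0564) = 1.737 m·K/W
  R'_mineral wool = ln(0.197/0.124)/(2πk) = 0.4629/(2π·0.0343) = 2.148 m·K/W
ΣR = 6.707×10^-4 + 1.737 + 2.148 = 3.886 m·K/W
Q' = ΔT/ΣR = (246 °C − 30.8 °C)/3.886 = 55.38 W/m
From the inner boundary to the calcium silicate/mineral wool interface, ΣR_partial = 1.738 m·K/W.
T_interface = T_in − Q'·ΣR_partial = 246 °C − (55.38)(1.738) = 150 °C

T = 150 °C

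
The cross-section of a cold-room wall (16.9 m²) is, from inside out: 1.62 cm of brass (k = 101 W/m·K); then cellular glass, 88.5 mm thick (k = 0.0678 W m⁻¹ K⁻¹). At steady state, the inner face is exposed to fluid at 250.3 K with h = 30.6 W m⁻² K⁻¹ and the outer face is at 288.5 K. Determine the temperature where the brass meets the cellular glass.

T = 251.2 K

Resistance network (inner→outer):
  R_conv,in = 1/(hA) = 1/(30.6·16.9) = 0.001934 K/W
  R_brass = L/(kA) = 0.0162/(101·16.9) = 9.491×10^-6 K/W
  R_cellular glass = L/(kA) = 0.0885/(0.0678·16.9) = 0.07724 K/W
ΣR = 0.001934 + 9.491×10^-6 + 0.07724 = 0.07918 K/W
Q = ΔT/ΣR = (250.3 K − 288.5 K)/0.07918 = -482.4 W
From the inner boundary to the brass/cellular glass interface, ΣR_partial = 0.001943 K/W.
T_interface = T_in − Q·ΣR_partial = 250.3 K − (-482.4)(0.001943) = 251.2 K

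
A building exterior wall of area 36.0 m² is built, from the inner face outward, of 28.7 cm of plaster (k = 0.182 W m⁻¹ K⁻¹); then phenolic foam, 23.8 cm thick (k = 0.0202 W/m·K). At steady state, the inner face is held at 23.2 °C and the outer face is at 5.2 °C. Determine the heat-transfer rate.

Series thermal resistances, inner to outer:
  R_plaster = L/(kA) = 0.287/(0.182·36.0) = 0.04380 K/W
  R_phenolic foam = L/(kA) = 0.238/(0.0202·36.0) = 0.3273 K/W
ΣR = 0.04380 + 0.3273 = 0.3711 K/W
Q = ΔT/ΣR = (23.2 °C − 5.2 °C)/0.3711 = 48.5 W

Q = 48.5 W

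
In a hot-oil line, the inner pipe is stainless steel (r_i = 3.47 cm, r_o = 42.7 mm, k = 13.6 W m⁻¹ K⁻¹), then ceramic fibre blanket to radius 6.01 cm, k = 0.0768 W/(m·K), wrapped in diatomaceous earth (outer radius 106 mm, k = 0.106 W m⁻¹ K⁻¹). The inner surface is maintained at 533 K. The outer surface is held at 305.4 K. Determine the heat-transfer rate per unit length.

Series thermal resistances, inner to outer:
  R'_stainless steel = ln(0.0427/0.0347)/(2πk) = 0.2075/(2π·13.6) = 0.002428 m·K/W
  R'_ceramic fibre blanket = ln(0.0601/0.0427)/(2πk) = 0.3418/(2π·0.0768) = 0.7083 m·K/W
  R'_diatomaceous earth = ln(0.106/0.0601)/(2πk) = 0.5674/(2π·0.106) = 0.8520 m·K/W
ΣR = 0.002428 + 0.7083 + 0.8520 = 1.563 m·K/W
Q' = ΔT/ΣR = (533 K − 305.4 K)/1.563 = 146 W/m

Q' = 146 W/m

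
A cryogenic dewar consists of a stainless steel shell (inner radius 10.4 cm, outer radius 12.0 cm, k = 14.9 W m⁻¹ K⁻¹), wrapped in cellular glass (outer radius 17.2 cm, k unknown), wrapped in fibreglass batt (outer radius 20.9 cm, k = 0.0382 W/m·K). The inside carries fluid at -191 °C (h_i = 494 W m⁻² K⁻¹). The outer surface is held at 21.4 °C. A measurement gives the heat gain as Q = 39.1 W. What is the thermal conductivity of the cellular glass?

ΣR = ΔT/Q = |-191 − 21.4|/39.1 = 5.432 K/W
Known resistances:
  R_conv,in = 1/(4πr²h) = 1/(4π·0.104²·494) = 0.01489 K/W
  R_stainless steel = (1/0.104 − 1/0.120)/(4πk) = 1.282/(4π·14.9) = 0.006847 K/W
  R_fibreglass batt = (1/0.172 − 1/0.209)/(4πk) = 1.029/(4π·0.0382) = 2.144 K/W
R_cellular glass = ΣR − ΣR_known = 5.432 − 2.166 = 3.266 K/W
(1/r₁−1/r₂)/(4πk) = 3.266 ⇒ k = 2.519/(4π·3.266) = 0.0614 W/m·K

k = 0.0614 W/m·K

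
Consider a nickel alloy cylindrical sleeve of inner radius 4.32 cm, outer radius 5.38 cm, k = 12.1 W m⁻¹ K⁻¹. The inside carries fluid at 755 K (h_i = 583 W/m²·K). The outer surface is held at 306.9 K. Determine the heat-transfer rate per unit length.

Q' = 48.7 kW/m

Series thermal resistances, inner to outer:
  R'_conv,in = 1/(2πr h) = 1/(2π·0.0432·583) = 0.006319 m·K/W
  R'_nickel alloy = ln(0.0538/0.0432)/(2πk) = 0.2194/(2π·12.1) = 0.002886 m·K/W
ΣR = 0.006319 + 0.002886 = 0.009205 m·K/W
Q' = ΔT/ΣR = (755 K − 306.9 K)/0.009205 = 48700 W/m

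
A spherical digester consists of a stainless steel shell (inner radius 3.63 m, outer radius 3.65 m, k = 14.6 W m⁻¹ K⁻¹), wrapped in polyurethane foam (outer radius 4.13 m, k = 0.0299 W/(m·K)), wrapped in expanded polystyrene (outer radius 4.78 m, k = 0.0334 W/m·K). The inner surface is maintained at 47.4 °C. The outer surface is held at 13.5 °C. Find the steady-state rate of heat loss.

Resistance network (inner→outer):
  R_stainless steel = (1/3.63 − 1/3.65)/(4πk) = 0.001509/(4π·14.6) = 8.227×10^-6 K/W
  R_polyurethane foam = (1/3.65 − 1/4.13)/(4πk) = 0.03184/(4π·0.0299) = 0.08475 K/W
  R_expanded polystyrene = (1/4.13 − 1/4.78)/(4πk) = 0.03293/(4π·0.0334) = 0.07845 K/W
ΣR = 8.227×10^-6 + 0.08475 + 0.07845 = 0.1632 K/W
Q = ΔT/ΣR = (47.4 °C − 13.5 °C)/0.1632 = 208 W

Q = 208 W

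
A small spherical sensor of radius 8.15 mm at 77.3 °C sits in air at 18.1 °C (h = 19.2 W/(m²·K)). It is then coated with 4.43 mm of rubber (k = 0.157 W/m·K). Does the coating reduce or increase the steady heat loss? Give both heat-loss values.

Critical radius for a sphere: r_cr = 2k/h = 0.0164 m = 1.64 cm.
Outer radius after coating: r₂ = 0.00815 + 0.00443 = 0.01258 m.
Since r₁ < r_cr and r₂ ≤ r_cr, the coating moves toward the maximum at r_cr — heat loss rises.
Bare: R = 1/(4πr₁²h) = 62.40 K/W; Q = 59.2/62.40 = 0.949 W.
Coated: R = R_cond + R_conv = 48.09 K/W; Q = 59.2/48.09 = 1.23 W.

increases: 0.949 → 1.23 W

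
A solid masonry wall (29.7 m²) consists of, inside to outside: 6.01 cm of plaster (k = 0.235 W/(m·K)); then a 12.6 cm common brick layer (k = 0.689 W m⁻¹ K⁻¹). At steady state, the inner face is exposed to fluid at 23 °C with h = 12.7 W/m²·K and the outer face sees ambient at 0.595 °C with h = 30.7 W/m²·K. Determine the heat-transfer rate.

Resistance network (inner→outer):
  R_conv,in = 1/(hA) = 1/(12.7·29.7) = 0.002651 K/W
  R_plaster = L/(kA) = 0.0601/(0.235·29.7) = 0.008611 K/W
  R_common brick = L/(kA) = 0.126/(0.689·29.7) = 0.006157 K/W
  R_conv,out = 1/(hA) = 1/(30.7·29.7) = 0.001097 K/W
ΣR = 0.002651 + 0.008611 + 0.006157 + 0.001097 = 0.01852 K/W
Q = ΔT/ΣR = (23 °C − 0.595 °C)/0.01852 = 1210 W

Q = 1210 W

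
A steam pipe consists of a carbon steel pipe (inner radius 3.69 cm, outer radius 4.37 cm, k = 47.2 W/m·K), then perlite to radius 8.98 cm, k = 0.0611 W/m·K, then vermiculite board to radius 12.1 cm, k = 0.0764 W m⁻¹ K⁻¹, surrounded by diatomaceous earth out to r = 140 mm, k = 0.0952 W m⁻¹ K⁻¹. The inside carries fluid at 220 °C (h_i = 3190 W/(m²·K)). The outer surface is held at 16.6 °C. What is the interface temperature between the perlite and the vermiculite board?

Treat each layer as a resistance in series:
  R'_conv,in = 1/(2πr h) = 1/(2π·0.0369·3190) = 0.001352 m·K/W
  R'_carbon steel = ln(0.0437/0.0369)/(2πk) = 0.1691/(2π·47.2) = 5.703×10^-4 m·K/W
  R'_perlite = ln(0.0898/0.0437)/(2πk) = 0.7202/(2π·0.0611) = 1.876 m·K/W
  R'_vermiculite board = ln(0.121/0.0898)/(2πk) = 0.2982/(2π·0.0764) = 0.6212 m·K/W
  R'_diatomaceous earth = ln(0.140/0.121)/(2πk) = 0.1459/(2π·0.0952) = 0.2438 m·K/W
ΣR = 0.001352 + 5.703×10^-4 + 1.876 + 0.6212 + 0.2438 = 2.743 m·K/W
Q' = ΔT/ΣR = (220 °C − 16.6 °C)/2.743 = 74.15 W/m
From the inner boundary to the perlite/vermiculite board interface, ΣR_partial = 1.878 m·K/W.
T_interface = T_in − Q'·ΣR_partial = 220 °C − (74.15)(1.878) = 80.7 °C

T = 80.7 °C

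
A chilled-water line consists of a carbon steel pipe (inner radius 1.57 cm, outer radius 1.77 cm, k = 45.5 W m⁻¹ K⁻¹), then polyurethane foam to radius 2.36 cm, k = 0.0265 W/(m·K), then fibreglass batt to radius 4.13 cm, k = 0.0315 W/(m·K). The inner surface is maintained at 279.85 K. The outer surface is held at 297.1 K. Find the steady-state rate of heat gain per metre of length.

Treat each layer as a resistance in series:
  R'_carbon steel = ln(0.0177/0.0157)/(2πk) = 0.1199/(2π·45.5) = 4.194×10^-4 m·K/W
  R'_polyurethane foam = ln(0.0236/0.0177)/(2πk) = 0.2877/(2π·0.0265) = 1.728 m·K/W
  R'_fibreglass batt = ln(0.0413/0.0236)/(2πk) = 0.5596/(2π·0.0315) = 2.827 m·K/W
ΣR = 4.194×10^-4 + 1.728 + 2.827 = 4.555 m·K/W
Q' = ΔT/ΣR = (279.85 K − 297.1 K)/4.555 = -3.79 W/m
(Negative Q' ⇒ heat flows inward; heat gain = 3.79 W/m.)

Q' = 3.79 W/m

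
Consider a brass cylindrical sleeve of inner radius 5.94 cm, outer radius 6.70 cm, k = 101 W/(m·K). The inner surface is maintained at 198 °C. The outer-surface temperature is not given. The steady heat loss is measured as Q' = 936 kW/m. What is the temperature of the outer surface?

T_out = 20.4 °C

Series resistances:
  R'_brass = ln(0.0670/0.0594)/(2πk) = 0.1204/(2π·101) = 1.897×10^-4 m·K/W
ΣR = 1.897×10^-4 m·K/W
ΔT = Q'·ΣR = 9.36×10^5 × 1.897×10^-4 = 177.6 K
Heat flows outward, so T_out = T_in − ΔT = 198 − 177.6 = 20.4 °C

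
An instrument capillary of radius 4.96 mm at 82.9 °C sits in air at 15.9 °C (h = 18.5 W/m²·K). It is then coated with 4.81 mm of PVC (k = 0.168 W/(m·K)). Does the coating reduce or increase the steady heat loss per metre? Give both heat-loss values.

increases: 38.6 → 44.0 W/m

Critical radius for a cylinder: r_cr = k/h = 0.00908 m = 0.908 cm.
Outer radius after coating: r₂ = 0.00496 + 0.00481 = 0.00977 m.
r₁ < r_cr < r₂: heat loss rises to a maximum at r_cr then falls. Whether the coating helps depends on whether Q(r₂) has dropped back below Q(r₁).
Bare: R = 1/(2πr₁h) = 1.734 m·K/W; Q = 67/1.734 = 38.6 W/m.
Coated: R = R_cond + R_conv = 1.523 m·K/W; Q = 67/1.523 = 44.0 W/m.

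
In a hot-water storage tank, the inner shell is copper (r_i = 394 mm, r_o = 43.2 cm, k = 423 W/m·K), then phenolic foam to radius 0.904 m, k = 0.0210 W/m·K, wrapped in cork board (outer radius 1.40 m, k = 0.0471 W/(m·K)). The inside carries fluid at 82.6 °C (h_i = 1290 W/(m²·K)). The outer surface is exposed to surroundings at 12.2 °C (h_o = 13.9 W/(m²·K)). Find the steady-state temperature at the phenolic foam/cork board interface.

T = 21.1 °C

Resistance network (inner→outer):
  R_conv,in = 1/(4πr²h) = 1/(4π·0.394²·1290) = 3.974×10^-4 K/W
  R_copper = (1/0.394 − 1/0.432)/(4πk) = 0.2233/(4π·423) = 4.200×10^-5 K/W
  R_phenolic foam = (1/0.432 − 1/0.904)/(4πk) = 1.209/(4π·0.0210) = 4.580 K/W
  R_cork board = (1/0.904 − 1/1.40)/(4πk) = 0.3919/(4π·0.0471) = 0.6621 K/W
  R_conv,out = 1/(4πr²h) = 1/(4π·1.40²·13.9) = 0.002921 K/W
ΣR = 3.974×10^-4 + 4.200×10^-5 + 4.580 + 0.6621 + 0.002921 = 5.245 K/W
Q = ΔT/ΣR = (82.6 °C − 12.2 °C)/5.245 = 13.42 W
From the inner boundary to the phenolic foam/cork board interface, ΣR_partial = 4.580 K/W.
T_interface = T_in − Q·ΣR_partial = 82.6 °C − (13.42)(4.580) = 21.1 °C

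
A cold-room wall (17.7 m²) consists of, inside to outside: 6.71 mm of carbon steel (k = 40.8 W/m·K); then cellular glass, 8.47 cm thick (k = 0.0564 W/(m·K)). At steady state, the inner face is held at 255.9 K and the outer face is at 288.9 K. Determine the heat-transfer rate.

Resistance network (inner→outer):
  R_carbon steel = L/(kA) = 0.00671/(40.8·17.7) = 9.292×10^-6 K/W
  R_cellular glass = L/(kA) = 0.0847/(0.0564·17.7) = 0.08485 K/W
ΣR = 9.292×10^-6 + 0.08485 = 0.08486 K/W
Q = ΔT/ΣR = (255.9 K − 288.9 K)/0.08486 = -389 W
(Negative Q ⇒ heat flows inward; heat gain = 389 W.)

Q = 389 W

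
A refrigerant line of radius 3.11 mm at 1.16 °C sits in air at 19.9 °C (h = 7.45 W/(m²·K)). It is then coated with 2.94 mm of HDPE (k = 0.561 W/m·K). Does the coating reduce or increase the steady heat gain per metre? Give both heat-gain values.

increases: 2.73 → 5.04 W/m

Critical radius for a cylinder: r_cr = k/h = 0.0753 m = 7.53 cm.
Outer radius after coating: r₂ = 0.00311 + 0.00294 = 0.00605 m.
Since r₁ < r_cr and r₂ ≤ r_cr, the coating moves toward the maximum at r_cr — heat gain rises.
Bare: R = 1/(2πr₁h) = 6.869 m·K/W; Q = 18.74/6.869 = 2.73 W/m.
Coated: R = R_cond + R_conv = 3.720 m·K/W; Q = 18.74/3.720 = 5.04 W/m.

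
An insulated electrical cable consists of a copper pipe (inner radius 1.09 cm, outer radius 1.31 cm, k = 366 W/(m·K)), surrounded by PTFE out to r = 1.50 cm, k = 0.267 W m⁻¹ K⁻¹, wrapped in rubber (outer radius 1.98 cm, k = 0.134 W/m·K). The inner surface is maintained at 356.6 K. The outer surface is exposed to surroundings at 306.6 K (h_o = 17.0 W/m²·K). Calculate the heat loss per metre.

Q' = 56.6 W/m

Treat each layer as a resistance in series:
  R'_copper = ln(0.0131/0.0109)/(2πk) = 0.1838/(2π·366) = 7.995×10^-5 m·K/W
  R'_PTFE = ln(0.0150/0.0131)/(2πk) = 0.1354/(2π·0.267) = 0.08073 m·K/W
  R'_rubber = ln(0.0198/0.0150)/(2πk) = 0.2776/(2π·0.134) = 0.3297 m·K/W
  R'_conv,out = 1/(2πr h) = 1/(2π·0.0198·17.0) = 0.4728 m·K/W
ΣR = 7.995×10^-5 + 0.08073 + 0.3297 + 0.4728 = 0.8833 m·K/W
Q' = ΔT/ΣR = (356.6 K − 306.6 K)/0.8833 = 56.6 W/m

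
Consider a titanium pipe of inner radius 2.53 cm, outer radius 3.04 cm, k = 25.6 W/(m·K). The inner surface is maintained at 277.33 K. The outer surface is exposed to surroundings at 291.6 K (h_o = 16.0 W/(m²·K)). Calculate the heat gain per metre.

Q' = 43.5 W/m

Series thermal resistances, inner to outer:
  R'_titanium = ln(0.0304/0.0253)/(2πk) = 0.1836/(2π·25.6) = 0.001142 m·K/W
  R'_conv,out = 1/(2πr h) = 1/(2π·0.0304·16.0) = 0.3272 m·K/W
ΣR = 0.001142 + 0.3272 = 0.3283 m·K/W
Q' = ΔT/ΣR = (277.33 K − 291.6 K)/0.3283 = -43.5 W/m
(Negative Q' ⇒ heat flows inward; heat gain = 43.5 W/m.)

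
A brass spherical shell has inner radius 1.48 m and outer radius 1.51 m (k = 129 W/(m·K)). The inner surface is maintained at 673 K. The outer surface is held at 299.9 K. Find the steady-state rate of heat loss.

Q = 45100 kW

Q = 4πk·ΔT/(1/r₁ − 1/r₂) = 4π × 129 × 373.1 / (1/1.48 − 1/1.51) = 4.51×10^7 W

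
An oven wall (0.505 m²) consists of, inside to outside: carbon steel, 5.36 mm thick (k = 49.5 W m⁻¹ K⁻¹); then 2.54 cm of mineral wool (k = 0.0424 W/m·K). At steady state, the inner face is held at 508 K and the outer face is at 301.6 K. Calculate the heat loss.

Q = 174 W

Resistance network (inner→outer):
  R_carbon steel = L/(kA) = 0.00536/(49.5·0.505) = 2.144×10^-4 K/W
  R_mineral wool = L/(kA) = 0.0254/(0.0424·0.505) = 1.186 K/W
ΣR = 2.144×10^-4 + 1.186 = 1.186 K/W
Q = ΔT/ΣR = (508 K − 301.6 K)/1.186 = 174 W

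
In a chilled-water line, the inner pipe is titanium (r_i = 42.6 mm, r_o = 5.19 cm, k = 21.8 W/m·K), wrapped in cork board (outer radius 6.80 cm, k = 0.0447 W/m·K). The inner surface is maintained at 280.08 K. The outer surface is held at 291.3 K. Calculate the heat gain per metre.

Q' = 11.6 W/m

Treat each layer as a resistance in series:
  R'_titanium = ln(0.0519/0.0426)/(2πk) = 0.1975/(2π·21.8) = 0.001442 m·K/W
  R'_cork board = ln(0.0680/0.0519)/(2πk) = 0.2702/(2π·0.0447) = 0.9620 m·K/W
ΣR = 0.001442 + 0.9620 = 0.9634 m·K/W
Q' = ΔT/ΣR = (280.08 K − 291.3 K)/0.9634 = -11.6 W/m
(Negative Q' ⇒ heat flows inward; heat gain = 11.6 W/m.)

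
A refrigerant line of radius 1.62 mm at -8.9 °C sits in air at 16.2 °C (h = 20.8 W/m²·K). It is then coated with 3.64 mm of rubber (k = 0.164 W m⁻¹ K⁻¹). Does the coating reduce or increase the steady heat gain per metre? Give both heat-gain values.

increases: 5.31 → 9.66 W/m

Critical radius for a cylinder: r_cr = k/h = 0.00788 m = 0.788 cm.
Outer radius after coating: r₂ = 0.00162 + 0.00364 = 0.00526 m.
Since r₁ < r_cr and r₂ ≤ r_cr, the coating moves toward the maximum at r_cr — heat gain rises.
Bare: R = 1/(2πr₁h) = 4.723 m·K/W; Q = 25.1/4.723 = 5.31 W/m.
Coated: R = R_cond + R_conv = 2.598 m·K/W; Q = 25.1/2.598 = 9.66 W/m.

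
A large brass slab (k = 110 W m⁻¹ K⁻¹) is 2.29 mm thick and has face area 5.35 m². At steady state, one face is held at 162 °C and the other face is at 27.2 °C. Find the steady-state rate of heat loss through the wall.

Q = kA·ΔT/L = 110 × 5.35 × |162 °C − 27.2 °C| / 0.00229 = 3.46×10^7 W

Q = 3.46×10^7 W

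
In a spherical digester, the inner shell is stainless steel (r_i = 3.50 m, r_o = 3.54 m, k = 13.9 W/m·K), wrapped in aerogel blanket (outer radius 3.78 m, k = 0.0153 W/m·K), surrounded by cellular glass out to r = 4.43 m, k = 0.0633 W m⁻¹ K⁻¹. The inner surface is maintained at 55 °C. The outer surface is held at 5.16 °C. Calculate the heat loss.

Treat each layer as a resistance in series:
  R_stainless steel = (1/3.50 − 1/3.54)/(4πk) = 0.003228/(4π·13.9) = 1.848×10^-5 K/W
  R_aerogel blanket = (1/3.54 − 1/3.78)/(4πk) = 0.01794/(4π·0.0153) = 0.09329 K/W
  R_cellular glass = (1/3.78 − 1/4.43)/(4πk) = 0.03882/(4π·0.0633) = 0.04880 K/W
ΣR = 1.848×10^-5 + 0.09329 + 0.04880 = 0.1421 K/W
Q = ΔT/ΣR = (55 °C − 5.16 °C)/0.1421 = 351 W

Q = 351 W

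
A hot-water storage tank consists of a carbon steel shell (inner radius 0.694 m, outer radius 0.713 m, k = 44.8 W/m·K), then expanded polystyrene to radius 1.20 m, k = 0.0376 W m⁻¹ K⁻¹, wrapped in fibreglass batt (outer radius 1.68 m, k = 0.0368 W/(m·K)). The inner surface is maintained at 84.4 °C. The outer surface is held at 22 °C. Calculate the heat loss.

Resistance network (inner→outer):
  R_carbon steel = (1/0.694 − 1/0.713)/(4πk) = 0.03840/(4π·44.8) = 6.821×10^-5 K/W
  R_expanded polystyrene = (1/0.713 − 1/1.20)/(4πk) = 0.5692/(4π·0.0376) = 1.205 K/W
  R_fibreglass batt = (1/1.20 − 1/1.68)/(4πk) = 0.2381/(4π·0.0368) = 0.5149 K/W
ΣR = 6.821×10^-5 + 1.205 + 0.5149 = 1.720 K/W
Q = ΔT/ΣR = (84.4 °C − 22 °C)/1.720 = 36.3 W

Q = 36.3 W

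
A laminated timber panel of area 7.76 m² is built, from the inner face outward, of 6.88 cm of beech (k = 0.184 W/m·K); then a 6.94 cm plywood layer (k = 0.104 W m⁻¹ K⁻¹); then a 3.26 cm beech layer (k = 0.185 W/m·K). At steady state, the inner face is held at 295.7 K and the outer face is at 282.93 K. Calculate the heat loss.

Resistance network (inner→outer):
  R_beech = L/(kA) = 0.0688/(0.184·7.76) = 0.04818 K/W
  R_plywood = L/(kA) = 0.0694/(0.104·7.76) = 0.08599 K/W
  R_beech = L/(kA) = 0.0326/(0.185·7.76) = 0.02271 K/W
ΣR = 0.04818 + 0.08599 + 0.02271 = 0.1569 K/W
Q = ΔT/ΣR = (295.7 K − 282.93 K)/0.1569 = 81.4 W

Q = 81.4 W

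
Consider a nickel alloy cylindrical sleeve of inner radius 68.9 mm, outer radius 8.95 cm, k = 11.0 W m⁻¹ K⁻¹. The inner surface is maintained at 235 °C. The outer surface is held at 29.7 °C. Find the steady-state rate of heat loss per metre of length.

Q' = 2πk·ΔT/ln(r₂/r₁) = 2π × 11.0 × 205.3 / ln(0.0895/0.0689) = 54200 W/m

Q' = 54200 W/m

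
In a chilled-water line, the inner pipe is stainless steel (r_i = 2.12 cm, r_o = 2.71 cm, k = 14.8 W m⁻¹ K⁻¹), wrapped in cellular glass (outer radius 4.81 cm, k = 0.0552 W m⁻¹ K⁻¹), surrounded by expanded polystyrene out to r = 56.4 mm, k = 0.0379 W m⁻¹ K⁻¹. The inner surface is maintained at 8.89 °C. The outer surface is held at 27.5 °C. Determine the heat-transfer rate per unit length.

Q' = 8.00 W/m

Resistance network (inner→outer):
  R'_stainless steel = ln(0.0271/0.0212)/(2πk) = 0.2455/(2π·14.8) = 0.002640 m·K/W
  R'_cellular glass = ln(0.0481/0.0271)/(2πk) = 0.5737/(2π·0.0552) = 1.654 m·K/W
  R'_expanded polystyrene = ln(0.0564/0.0481)/(2πk) = 0.1592/(2π·0.0379) = 0.6685 m·K/W
ΣR = 0.002640 + 1.654 + 0.6685 = 2.325 m·K/W
Q' = ΔT/ΣR = (8.89 °C − 27.5 °C)/2.325 = -8.00 W/m
(Negative Q' ⇒ heat flows inward; heat gain = 8.00 W/m.)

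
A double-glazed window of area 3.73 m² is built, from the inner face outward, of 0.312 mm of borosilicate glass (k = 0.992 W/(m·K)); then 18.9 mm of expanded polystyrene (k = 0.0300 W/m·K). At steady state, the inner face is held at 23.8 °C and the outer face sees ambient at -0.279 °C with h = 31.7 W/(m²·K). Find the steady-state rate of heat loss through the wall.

Treat each layer as a resistance in series:
  R_borosilicate glass = L/(kA) = 3.12×10^-4/(0.992·3.73) = 8.432×10^-5 K/W
  R_expanded polystyrene = L/(kA) = 0.0189/(0.0300·3.73) = 0.1689 K/W
  R_conv,out = 1/(hA) = 1/(31.7·3.73) = 0.008457 K/W
ΣR = 8.432×10^-5 + 0.1689 + 0.008457 = 0.1774 K/W
Q = ΔT/ΣR = (23.8 °C − -0.279 °C)/0.1774 = 136 W

Q = 136 W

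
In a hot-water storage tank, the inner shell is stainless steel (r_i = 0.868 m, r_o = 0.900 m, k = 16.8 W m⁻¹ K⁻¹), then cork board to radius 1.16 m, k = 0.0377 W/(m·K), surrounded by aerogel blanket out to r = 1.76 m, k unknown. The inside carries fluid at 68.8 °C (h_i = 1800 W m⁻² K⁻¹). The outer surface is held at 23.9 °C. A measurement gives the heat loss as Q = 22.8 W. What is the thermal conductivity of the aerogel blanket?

k = 0.0162 W/m·K

ΣR = ΔT/Q = |68.8 − 23.9|/22.8 = 1.969 K/W
Known resistances:
  R_conv,in = 1/(4πr²h) = 1/(4π·0.868²·1800) = 5.868×10^-5 K/W
  R_stainless steel = (1/0.868 − 1/0.900)/(4πk) = 0.04096/(4π·16.8) = 1.940×10^-4 K/W
  R_cork board = (1/0.900 − 1/1.16)/(4πk) = 0.2490/(4π·0.0377) = 0.5257 K/W
R_aerogel blanket = ΣR − ΣR_known = 1.969 − 0.5260 = 1.443 K/W
(1/r₁−1/r₂)/(4πk) = 1.443 ⇒ k = 0.2939/(4π·1.443) = 0.0162 W/m·K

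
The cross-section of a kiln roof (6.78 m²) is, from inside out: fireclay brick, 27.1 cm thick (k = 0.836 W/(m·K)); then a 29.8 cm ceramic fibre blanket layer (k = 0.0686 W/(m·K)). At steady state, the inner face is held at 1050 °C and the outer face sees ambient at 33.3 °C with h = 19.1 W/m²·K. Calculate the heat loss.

Treat each layer as a resistance in series:
  R_fireclay brick = L/(kA) = 0.271/(0.836·6.78) = 0.04781 K/W
  R_ceramic fibre blanket = L/(kA) = 0.298/(0.0686·6.78) = 0.6407 K/W
  R_conv,out = 1/(hA) = 1/(19.1·6.78) = 0.007722 K/W
ΣR = 0.04781 + 0.6407 + 0.007722 = 0.6962 K/W
Q = ΔT/ΣR = (1050 °C − 33.3 °C)/0.6962 = 1460 W

Q = 1460 W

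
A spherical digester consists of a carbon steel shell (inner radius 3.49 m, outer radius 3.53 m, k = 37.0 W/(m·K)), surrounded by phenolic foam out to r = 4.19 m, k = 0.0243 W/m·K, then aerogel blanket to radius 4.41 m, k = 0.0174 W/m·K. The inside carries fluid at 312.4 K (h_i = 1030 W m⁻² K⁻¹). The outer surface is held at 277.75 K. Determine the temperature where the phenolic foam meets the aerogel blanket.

Treat each layer as a resistance in series:
  R_conv,in = 1/(4πr²h) = 1/(4π·3.49²·1030) = 6.343×10^-6 K/W
  R_carbon steel = (1/3.49 − 1/3.53)/(4πk) = 0.003247/(4π·37.0) = 6.983×10^-6 K/W
  R_phenolic foam = (1/3.53 − 1/4.19)/(4πk) = 0.04462/(4π·0.0243) = 0.1461 K/W
  R_aerogel blanket = (1/4.19 − 1/4.41)/(4πk) = 0.01191/(4π·0.0174) = 0.05445 K/W
ΣR = 6.343×10^-6 + 6.983×10^-6 + 0.1461 + 0.05445 = 0.2006 K/W
Q = ΔT/ΣR = (312.4 K − 277.75 K)/0.2006 = 172.7 W
From the inner boundary to the phenolic foam/aerogel blanket interface, ΣR_partial = 0.1461 K/W.
T_interface = T_in − Q·ΣR_partial = 312.4 K − (172.7)(0.1461) = 287.2 K

T = 287.2 K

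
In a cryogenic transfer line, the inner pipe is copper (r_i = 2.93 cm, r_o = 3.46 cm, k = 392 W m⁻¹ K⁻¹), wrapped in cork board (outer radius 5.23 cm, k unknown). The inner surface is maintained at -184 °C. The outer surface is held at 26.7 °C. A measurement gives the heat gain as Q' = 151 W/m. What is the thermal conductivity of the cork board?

k = 0.0471 W/m·K

ΣR = ΔT/Q' = |-184 − 26.7|/151 = 1.395 m·K/W
Known resistances:
  R'_copper = ln(0.0346/0.0293)/(2πk) = 0.1663/(2π·392) = 6.751×10^-5 m·K/W
R_cork board = ΣR − ΣR_known = 1.395 − 6.751×10^-5 = 1.395 m·K/W
ln(r₂/r₁)/(2πk) = 1.395 ⇒ k = 0.4131/(2π·1.395) = 0.0471 W/m·K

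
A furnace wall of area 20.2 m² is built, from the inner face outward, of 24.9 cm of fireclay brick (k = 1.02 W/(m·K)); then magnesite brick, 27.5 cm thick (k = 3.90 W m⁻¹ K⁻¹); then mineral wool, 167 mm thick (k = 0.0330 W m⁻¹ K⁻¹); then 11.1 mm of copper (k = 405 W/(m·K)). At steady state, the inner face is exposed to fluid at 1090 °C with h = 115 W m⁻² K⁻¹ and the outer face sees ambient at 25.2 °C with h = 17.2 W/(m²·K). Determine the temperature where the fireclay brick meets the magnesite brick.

T = 1041 °C

Resistance network (inner→outer):
  R_conv,in = 1/(hA) = 1/(115·20.2) = 4.305×10^-4 K/W
  R_fireclay brick = L/(kA) = 0.249/(1.02·20.2) = 0.01209 K/W
  R_magnesite brick = L/(kA) = 0.275/(3.90·20.2) = 0.003491 K/W
  R_mineral wool = L/(kA) = 0.167/(0.0330·20.2) = 0.2505 K/W
  R_copper = L/(kA) = 0.0111/(405·20.2) = 1.357×10^-6 K/W
  R_conv,out = 1/(hA) = 1/(17.2·20.2) = 0.002878 K/W
ΣR = 4.305×10^-4 + 0.01209 + 0.003491 + 0.2505 + 1.357×10^-6 + 0.002878 = 0.2694 K/W
Q = ΔT/ΣR = (1090 °C − 25.2 °C)/0.2694 = 3952 W
From the inner boundary to the fireclay brick/magnesite brick interface, ΣR_partial = 0.01252 K/W.
T_interface = T_in − Q·ΣR_partial = 1090 °C − (3952)(0.01252) = 1041 °C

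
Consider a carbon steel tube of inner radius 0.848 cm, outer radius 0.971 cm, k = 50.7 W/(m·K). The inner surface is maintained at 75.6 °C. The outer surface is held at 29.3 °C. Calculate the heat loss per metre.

Q' = 2πk·ΔT/ln(r₂/r₁) = 2π × 50.7 × 46.3 / ln(0.00971/0.00848) = 1.09×10^5 W/m

Q' = 109 kW/m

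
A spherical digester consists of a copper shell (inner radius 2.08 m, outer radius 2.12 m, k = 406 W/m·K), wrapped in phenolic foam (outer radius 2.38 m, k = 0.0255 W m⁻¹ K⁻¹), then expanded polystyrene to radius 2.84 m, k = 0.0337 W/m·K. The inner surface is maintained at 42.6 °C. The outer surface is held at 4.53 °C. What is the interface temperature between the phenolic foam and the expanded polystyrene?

Series thermal resistances, inner to outer:
  R_copper = (1/2.08 − 1/2.12)/(4πk) = 0.009071/(4π·406) = 1.778×10^-6 K/W
  R_phenolic foam = (1/2.12 − 1/2.38)/(4πk) = 0.05153/(4π·0.0255) = 0.1608 K/W
  R_expanded polystyrene = (1/2.38 − 1/2.84)/(4πk) = 0.06806/(4π·0.0337) = 0.1607 K/W
ΣR = 1.778×10^-6 + 0.1608 + 0.1607 = 0.3215 K/W
Q = ΔT/ΣR = (42.6 °C − 4.53 °C)/0.3215 = 118.4 W
From the inner boundary to the phenolic foam/expanded polystyrene interface, ΣR_partial = 0.1608 K/W.
T_interface = T_in − Q·ΣR_partial = 42.6 °C − (118.4)(0.1608) = 23.6 °C

T = 23.6 °C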